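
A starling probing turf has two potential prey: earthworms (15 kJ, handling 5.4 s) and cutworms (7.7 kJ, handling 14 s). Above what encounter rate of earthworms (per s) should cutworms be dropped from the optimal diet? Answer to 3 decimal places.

0.046 per s

At the threshold, the rate on earthworms alone equals the profitability of cutworms: λ·15/(1 + λ·5.4) = 7.7/14 = 0.55.
Rearranging, λ(15 − 0.55×5.4) = 0.55, so λ = 0.55/12.03 = 0.04572 per s.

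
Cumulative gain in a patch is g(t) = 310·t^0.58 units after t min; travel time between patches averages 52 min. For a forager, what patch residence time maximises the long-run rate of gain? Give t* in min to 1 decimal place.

71.8 min

By the marginal value theorem, leave when the instantaneous gain rate g'(t) equals the habitat-wide average g(t)/(T + t).
g'(t) = 0.58·310·t^-0.42. Setting 0.58·310·t^-0.42 = 310·t^0.58/(52+t) gives 0.58(52+t) = t, so 0.42·t = 0.58×52.
t* = 0.58×52/0.42 = 71.81 min.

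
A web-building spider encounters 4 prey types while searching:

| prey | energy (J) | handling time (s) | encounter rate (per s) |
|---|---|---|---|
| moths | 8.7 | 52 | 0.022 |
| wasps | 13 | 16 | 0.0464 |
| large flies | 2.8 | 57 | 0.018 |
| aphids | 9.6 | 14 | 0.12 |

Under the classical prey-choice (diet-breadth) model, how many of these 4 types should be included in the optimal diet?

2

E/h in descending order: wasps 0.812, aphids 0.686, moths 0.167, large flies 0.0491 J/s. The optimal diet is the largest prefix of this list for which every included type satisfies E_i/h_i > R on the types above it.
Rate on top 1: 0.3462. aphids: 0.686 > 0.3462 → include.
Rate on top 2: 0.5129. moths: 0.167 < 0.5129 → exclude; stop.
Optimal diet: wasps, aphids — 2 of 4 types.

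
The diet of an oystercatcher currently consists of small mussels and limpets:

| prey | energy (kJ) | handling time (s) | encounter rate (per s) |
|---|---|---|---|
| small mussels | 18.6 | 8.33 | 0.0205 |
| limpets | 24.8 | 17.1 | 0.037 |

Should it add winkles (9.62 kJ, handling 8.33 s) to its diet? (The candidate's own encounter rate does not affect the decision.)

On small mussels and limpets alone, R = ΣλE/(1+Σλh) = 1.299/1.803 = 0.7202 kJ/s.
Profitability of winkles: 9.62/8.33 = 1.155 kJ/s.
1.155 > 0.7202, so adding winkles raises the average — include it.

Yes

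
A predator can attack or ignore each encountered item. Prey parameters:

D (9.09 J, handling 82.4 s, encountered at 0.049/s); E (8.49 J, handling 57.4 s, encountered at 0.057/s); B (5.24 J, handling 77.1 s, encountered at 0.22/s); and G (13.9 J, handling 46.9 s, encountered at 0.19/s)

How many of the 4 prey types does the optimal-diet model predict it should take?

1

Profitabilities (E/h, J/s): G 0.296, E 0.148, D 0.11, B 0.068. Add prey in this order while the next type's profitability exceeds the intake rate on those already taken.
Rate on top 1: 0.2665. E: 0.148 < 0.2665 → exclude; stop.
Optimal diet: G — 1 of 4 types.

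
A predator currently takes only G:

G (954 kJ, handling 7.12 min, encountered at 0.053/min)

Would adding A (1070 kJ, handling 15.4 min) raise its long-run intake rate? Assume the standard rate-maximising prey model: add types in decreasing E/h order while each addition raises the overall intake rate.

Intake rate on the current diet: R = (0.053×954) / (1 + 0.053×7.12) = 50.56/1.377 = 36.71 kJ/min.
Profitability of A: 1070/15.4 = 69.48 kJ/min.
Since 69.48 > R, including A increases the long-run rate.

Yes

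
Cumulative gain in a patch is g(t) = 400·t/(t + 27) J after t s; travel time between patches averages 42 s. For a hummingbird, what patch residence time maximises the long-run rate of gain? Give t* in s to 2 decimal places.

Maximise g(t)/(T+t): set derivative to zero → g'(t)(T+t) = g(t).
g'(t) = 400·27/(t + 27)². Setting 400·27/(t+27)² = 400t/[(t+27)(42+t)] gives 27(42+t) = t(t+27), so t² = 27×42 = 1134.
t* = √1134 = 33.67 s.

33.67 s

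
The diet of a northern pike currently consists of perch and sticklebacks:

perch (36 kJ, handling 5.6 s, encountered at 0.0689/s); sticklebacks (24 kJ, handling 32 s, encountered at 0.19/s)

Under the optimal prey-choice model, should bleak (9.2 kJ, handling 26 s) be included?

No

Current rate: (0.0689×36 + 0.19×24)/(1 + 0.0689×5.6 + 0.19×32) = 0.943 kJ/s.
Profitability of bleak: 9.2/26 = 0.3538 kJ/s.
0.3538 < 0.943, so adding bleak would lower the average — exclude it.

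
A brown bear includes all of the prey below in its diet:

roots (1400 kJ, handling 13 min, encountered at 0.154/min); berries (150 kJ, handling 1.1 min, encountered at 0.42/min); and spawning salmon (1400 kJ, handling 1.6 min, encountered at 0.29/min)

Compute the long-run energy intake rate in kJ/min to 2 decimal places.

174.29 kJ/min

R = (0.154×1400 + 0.42×150 + 0.29×1400) / (1 + 0.154×13 + 0.42×1.1 + 0.29×1.6) = 684.6/3.928 = 174.3 kJ/min.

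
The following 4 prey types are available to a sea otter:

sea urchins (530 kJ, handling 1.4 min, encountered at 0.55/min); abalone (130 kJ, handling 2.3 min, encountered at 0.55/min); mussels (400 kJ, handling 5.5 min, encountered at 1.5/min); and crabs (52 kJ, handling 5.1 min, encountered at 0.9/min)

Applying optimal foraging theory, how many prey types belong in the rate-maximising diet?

1

Rank by E/h (kJ/min): sea urchins 379, mussels 72.7, abalone 56.5, crabs 10.2. Include each in turn until the next type's E/h falls below the running intake rate.
Rate on top 1: 164.7. mussels: 72.7 < 164.7 → exclude; stop.
Optimal diet: sea urchins — 1 of 4 types.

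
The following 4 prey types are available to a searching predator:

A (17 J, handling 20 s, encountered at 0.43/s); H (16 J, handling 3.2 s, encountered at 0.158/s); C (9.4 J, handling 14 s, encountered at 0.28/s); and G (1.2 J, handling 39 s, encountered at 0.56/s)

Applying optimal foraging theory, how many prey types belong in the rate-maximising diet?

1

Profitabilities (E/h, J/s): H 5, A 0.85, C 0.671, G 0.0308. Add prey in this order while the next type's profitability exceeds the intake rate on those already taken.
Rate on top 1: 1.679. A: 0.85 < 1.679 → exclude; stop.
Optimal diet: H — 1 of 4 types.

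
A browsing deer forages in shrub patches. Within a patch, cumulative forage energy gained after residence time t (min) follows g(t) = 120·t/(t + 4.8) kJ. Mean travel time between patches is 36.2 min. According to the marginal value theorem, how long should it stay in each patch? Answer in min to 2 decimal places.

13.18 min

Maximise g(t)/(T+t): set derivative to zero → g'(t)(T+t) = g(t).
g'(t) = 120·4.8/(t + 4.8)². Setting 120·4.8/(t+4.8)² = 120t/[(t+4.8)(36.2+t)] gives 4.8(36.2+t) = t(t+4.8), so t² = 4.8×36.2 = 173.8.
t* = √173.8 = 13.18 min.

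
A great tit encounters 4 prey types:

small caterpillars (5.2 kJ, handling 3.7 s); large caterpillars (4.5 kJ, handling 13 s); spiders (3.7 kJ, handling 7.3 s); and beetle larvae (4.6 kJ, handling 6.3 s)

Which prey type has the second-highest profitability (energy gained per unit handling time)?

In descending order of E/h:
small caterpillars: 5.2/3.7 = 1.41 kJ/s
beetle larvae: 4.6/6.3 = 0.73 kJ/s
spiders: 3.7/7.3 = 0.507 kJ/s
large caterpillars: 4.5/13 = 0.346 kJ/s

beetle larvae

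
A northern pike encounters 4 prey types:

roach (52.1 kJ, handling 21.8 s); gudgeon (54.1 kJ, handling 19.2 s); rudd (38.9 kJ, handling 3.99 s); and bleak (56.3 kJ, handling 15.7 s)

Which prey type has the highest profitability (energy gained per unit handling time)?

rudd

In descending order of E/h:
rudd: 38.9/3.99 = 9.75 kJ/s
bleak: 56.3/15.7 = 3.59 kJ/s
gudgeon: 54.1/19.2 = 2.82 kJ/s
roach: 52.1/21.8 = 2.39 kJ/s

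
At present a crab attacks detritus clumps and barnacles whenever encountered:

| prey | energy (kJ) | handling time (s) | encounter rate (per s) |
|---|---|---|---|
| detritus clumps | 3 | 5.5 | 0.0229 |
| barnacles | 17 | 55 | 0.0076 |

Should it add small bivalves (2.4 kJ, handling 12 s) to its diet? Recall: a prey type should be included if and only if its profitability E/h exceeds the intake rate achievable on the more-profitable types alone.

Yes

Current rate: (0.0229×3 + 0.0076×17)/(1 + 0.0229×5.5 + 0.0076×55) = 0.1282 kJ/s.
small bivalves: E/h = 2.4/12 = 0.2 kJ/s.
Since 0.2 > R, including small bivalves increases the long-run rate.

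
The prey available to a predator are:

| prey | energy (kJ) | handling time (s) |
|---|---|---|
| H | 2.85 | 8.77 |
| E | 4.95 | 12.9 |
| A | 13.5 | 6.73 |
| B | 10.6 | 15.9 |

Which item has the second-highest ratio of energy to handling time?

Profitability E/h (kJ/s): H = 2.85/8.77 = 0.325, E = 4.95/12.9 = 0.384, A = 13.5/6.73 = 2.01, B = 10.6/15.9 = 0.667.
Ranked: A > B > E > H.

B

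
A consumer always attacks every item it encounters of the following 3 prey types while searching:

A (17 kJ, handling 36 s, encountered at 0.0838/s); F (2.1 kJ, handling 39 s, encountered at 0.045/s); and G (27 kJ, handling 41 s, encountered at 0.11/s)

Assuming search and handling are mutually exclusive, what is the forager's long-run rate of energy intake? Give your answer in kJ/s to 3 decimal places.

R = (0.0838×17 + 0.045×2.1 + 0.11×27) / (1 + 0.0838×36 + 0.045×39 + 0.11×41) = 4.489/10.28 = 0.4366 kJ/s.

0.437 kJ/s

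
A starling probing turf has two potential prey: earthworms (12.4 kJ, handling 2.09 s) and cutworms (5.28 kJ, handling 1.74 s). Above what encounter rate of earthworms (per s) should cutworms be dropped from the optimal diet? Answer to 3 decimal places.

0.501 per s

At the threshold, the rate on earthworms alone equals the profitability of cutworms: λ·12.4/(1 + λ·2.09) = 5.28/1.74 = 3.034.
Rearranging, λ(12.4 − 3.034×2.09) = 3.034, so λ = 3.034/6.058 = 0.5009 per s.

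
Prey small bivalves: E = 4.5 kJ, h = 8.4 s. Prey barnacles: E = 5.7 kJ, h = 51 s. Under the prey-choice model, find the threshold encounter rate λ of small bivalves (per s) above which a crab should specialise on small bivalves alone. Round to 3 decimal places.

The zero-one rule: include barnacles iff E₂/h₂ > λE₁/(1+λh₁). Equality gives the switch point.
λE₁h₂ = E₂ + λE₂h₁ ⇒ λ = E₂/(E₁h₂ − E₂h₁) = 5.7/(229.5 − 47.88) = 0.03138 per s.

0.031 per s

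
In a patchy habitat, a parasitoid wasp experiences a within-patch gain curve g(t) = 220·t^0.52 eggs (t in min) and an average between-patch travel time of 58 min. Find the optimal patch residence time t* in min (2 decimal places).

Optimal t* satisfies g'(t*) = g(t*)/(T + t*).
g'(t) = 0.52·220·t^-0.48. Setting 0.52·220·t^-0.48 = 220·t^0.52/(58+t) gives 0.52(58+t) = t, so 0.48·t = 0.52×58.
t* = 0.52×58/0.48 = 62.83 min.

62.83 min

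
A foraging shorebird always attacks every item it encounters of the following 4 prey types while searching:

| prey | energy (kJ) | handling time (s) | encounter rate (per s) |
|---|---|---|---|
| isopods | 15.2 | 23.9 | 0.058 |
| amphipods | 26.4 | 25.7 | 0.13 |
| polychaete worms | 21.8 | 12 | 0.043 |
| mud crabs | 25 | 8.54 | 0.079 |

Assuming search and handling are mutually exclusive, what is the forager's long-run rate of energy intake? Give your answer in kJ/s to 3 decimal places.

1.045 kJ/s

R = Σλ_iE_i / (1 + Σλ_ih_i)
Numerator: 0.058×15.2 + 0.13×26.4 + 0.043×21.8 + 0.079×25 = 7.226
Denominator: 1 + 0.058×23.9 + 0.13×25.7 + 0.043×12 + 0.079×8.54 = 6.918
R = 7.226/6.918 = 1.045 kJ/s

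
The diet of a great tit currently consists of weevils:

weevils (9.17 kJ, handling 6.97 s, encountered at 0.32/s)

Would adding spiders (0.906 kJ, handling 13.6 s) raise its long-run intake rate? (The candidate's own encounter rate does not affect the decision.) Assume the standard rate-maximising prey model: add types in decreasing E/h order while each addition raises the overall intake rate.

Current rate: (0.32×9.17)/(1 + 0.32×6.97) = 0.9084 kJ/s.
spiders: E/h = 0.906/13.6 = 0.06662 kJ/s.
0.06662 < 0.9084, so adding spiders would lower the average — exclude it.

No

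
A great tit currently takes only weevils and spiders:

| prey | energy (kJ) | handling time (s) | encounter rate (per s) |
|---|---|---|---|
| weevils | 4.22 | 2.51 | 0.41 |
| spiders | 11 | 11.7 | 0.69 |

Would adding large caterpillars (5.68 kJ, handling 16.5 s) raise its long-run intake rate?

Current rate: (0.41×4.22 + 0.69×11)/(1 + 0.41×2.51 + 0.69×11.7) = 0.9226 kJ/s.
large caterpillars: E/h = 5.68/16.5 = 0.3442 kJ/s.
Since 0.3442 < R, time spent handling large caterpillars is better spent searching.

No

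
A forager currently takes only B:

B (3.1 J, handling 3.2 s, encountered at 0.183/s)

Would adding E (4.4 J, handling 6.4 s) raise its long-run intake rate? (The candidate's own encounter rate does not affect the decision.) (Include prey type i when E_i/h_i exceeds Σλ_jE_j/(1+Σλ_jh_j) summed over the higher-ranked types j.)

Yes

On B alone, R = ΣλE/(1+Σλh) = 0.5673/1.586 = 0.3578 J/s.
E: E/h = 4.4/6.4 = 0.6875 J/s.
0.6875 > 0.3578, so adding E raises the average — include it.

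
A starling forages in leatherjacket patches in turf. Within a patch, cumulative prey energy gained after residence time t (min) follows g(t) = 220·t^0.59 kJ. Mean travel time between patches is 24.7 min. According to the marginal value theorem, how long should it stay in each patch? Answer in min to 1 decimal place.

By the marginal value theorem, leave when the instantaneous gain rate g'(t) equals the habitat-wide average g(t)/(T + t).
g'(t) = 0.59·220·t^-0.41. Setting 0.59·220·t^-0.41 = 220·t^0.59/(24.7+t) gives 0.59(24.7+t) = t, so 0.41·t = 0.59×24.7.
t* = 0.59×24.7/0.41 = 35.54 min.

35.5 min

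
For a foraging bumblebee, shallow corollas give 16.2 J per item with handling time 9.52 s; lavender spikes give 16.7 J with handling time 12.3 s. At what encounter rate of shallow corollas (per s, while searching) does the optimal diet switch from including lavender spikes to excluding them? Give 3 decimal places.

The zero-one rule: include lavender spikes iff E₂/h₂ > λE₁/(1+λh₁). Equality gives the switch point.
λE₁h₂ = E₂ + λE₂h₁ ⇒ λ = E₂/(E₁h₂ − E₂h₁) = 16.7/(199.3 − 159) = 0.4146 per s.

0.415 per s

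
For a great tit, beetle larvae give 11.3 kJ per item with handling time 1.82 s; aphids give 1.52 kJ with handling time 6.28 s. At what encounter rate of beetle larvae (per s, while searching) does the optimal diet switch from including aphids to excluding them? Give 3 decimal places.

0.022 per s

At the threshold, the rate on beetle larvae alone equals the profitability of aphids: λ·11.3/(1 + λ·1.82) = 1.52/6.28 = 0.242.
Rearranging, λ(11.3 − 0.242×1.82) = 0.242, so λ = 0.242/10.86 = 0.02229 per s.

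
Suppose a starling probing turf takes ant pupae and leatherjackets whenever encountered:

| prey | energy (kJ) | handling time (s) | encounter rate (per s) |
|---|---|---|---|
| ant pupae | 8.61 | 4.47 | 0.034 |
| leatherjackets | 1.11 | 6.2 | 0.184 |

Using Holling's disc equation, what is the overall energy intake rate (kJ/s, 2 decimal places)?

R = (0.034×8.61 + 0.184×1.11) / (1 + 0.034×4.47 + 0.184×6.2) = 0.497/2.293 = 0.2168 kJ/s.

0.22 kJ/s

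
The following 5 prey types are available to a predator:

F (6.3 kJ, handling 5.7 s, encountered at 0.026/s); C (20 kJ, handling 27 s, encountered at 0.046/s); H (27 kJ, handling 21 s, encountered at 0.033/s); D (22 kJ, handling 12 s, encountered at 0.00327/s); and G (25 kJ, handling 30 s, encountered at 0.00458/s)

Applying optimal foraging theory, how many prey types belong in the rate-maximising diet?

Rank by E/h (kJ/s): D 1.83, H 1.29, F 1.11, G 0.833, C 0.741. Include each in turn until the next type's E/h falls below the running intake rate.
Rate on top 1: 0.06922. H: 1.29 > 0.06922 → include.
Rate on top 2: 0.5559. F: 1.11 > 0.5559 → include.
Rate on top 3: 0.5992. G: 0.833 > 0.5992 → include.
Rate on top 4: 0.6151. C: 0.741 > 0.6151 → include.
Optimal diet: D, H, F, G, C — 5 of 5 types.

5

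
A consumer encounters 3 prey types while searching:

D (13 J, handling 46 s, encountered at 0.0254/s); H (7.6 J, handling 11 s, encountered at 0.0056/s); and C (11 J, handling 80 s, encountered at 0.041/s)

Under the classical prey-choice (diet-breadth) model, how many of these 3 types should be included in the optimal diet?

E/h in descending order: H 0.691, D 0.283, C 0.138 J/s. The optimal diet is the largest prefix of this list for which every included type satisfies E_i/h_i > R on the types above it.
Rate on top 1: 0.04009. D: 0.283 > 0.04009 → include.
Rate on top 2: 0.1672. C: 0.138 < 0.1672 → exclude; stop.
Optimal diet: H, D — 2 of 3 types.

2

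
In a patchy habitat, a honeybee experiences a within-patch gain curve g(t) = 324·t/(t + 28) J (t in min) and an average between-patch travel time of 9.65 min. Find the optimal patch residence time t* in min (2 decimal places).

16.44 min

By the marginal value theorem, leave when the instantaneous gain rate g'(t) equals the habitat-wide average g(t)/(T + t).
g'(t) = 324·28/(t + 28)². Setting 324·28/(t+28)² = 324t/[(t+28)(9.65+t)] gives 28(9.65+t) = t(t+28), so t² = 28×9.65 = 270.2.
t* = √270.2 = 16.44 min.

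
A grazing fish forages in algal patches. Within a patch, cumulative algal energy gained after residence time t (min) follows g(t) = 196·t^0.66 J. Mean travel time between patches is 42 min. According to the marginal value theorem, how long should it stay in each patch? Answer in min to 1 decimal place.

81.5 min

Maximise g(t)/(T+t): set derivative to zero → g'(t)(T+t) = g(t).
g'(t) = 0.66·196·t^-0.34. Setting 0.66·196·t^-0.34 = 196·t^0.66/(42+t) gives 0.66(42+t) = t, so 0.34·t = 0.66×42.
t* = 0.66×42/0.34 = 81.53 min.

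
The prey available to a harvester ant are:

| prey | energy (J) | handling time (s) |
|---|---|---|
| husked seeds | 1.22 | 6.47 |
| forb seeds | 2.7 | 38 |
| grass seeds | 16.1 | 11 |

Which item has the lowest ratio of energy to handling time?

Profitability E/h (J/s): husked seeds = 1.22/6.47 = 0.189, forb seeds = 2.7/38 = 0.0711, grass seeds = 16.1/11 = 1.46.
Ranked: grass seeds > husked seeds > forb seeds.

forb seeds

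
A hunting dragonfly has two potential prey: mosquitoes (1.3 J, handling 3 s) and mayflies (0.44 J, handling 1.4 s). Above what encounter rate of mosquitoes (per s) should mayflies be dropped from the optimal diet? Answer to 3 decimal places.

0.880 per s

The zero-one rule: include mayflies iff E₂/h₂ > λE₁/(1+λh₁). Equality gives the switch point.
λE₁h₂ = E₂ + λE₂h₁ ⇒ λ = E₂/(E₁h₂ − E₂h₁) = 0.44/(1.82 − 1.32) = 0.88 per s.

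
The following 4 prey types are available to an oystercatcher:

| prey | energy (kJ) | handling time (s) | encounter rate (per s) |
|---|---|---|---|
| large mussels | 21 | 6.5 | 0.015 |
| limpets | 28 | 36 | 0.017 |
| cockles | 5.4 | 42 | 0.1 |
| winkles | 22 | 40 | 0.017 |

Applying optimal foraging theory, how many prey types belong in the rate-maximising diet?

3

Rank by E/h (kJ/s): large mussels 3.23, limpets 0.778, winkles 0.55, cockles 0.129. Include each in turn until the next type's E/h falls below the running intake rate.
Rate on top 1: 0.287. limpets: 0.778 > 0.287 → include.
Rate on top 2: 0.4627. winkles: 0.55 > 0.4627 → include.
Rate on top 3: 0.4875. cockles: 0.129 < 0.4875 → exclude; stop.
Optimal diet: large mussels, limpets, winkles — 3 of 4 types.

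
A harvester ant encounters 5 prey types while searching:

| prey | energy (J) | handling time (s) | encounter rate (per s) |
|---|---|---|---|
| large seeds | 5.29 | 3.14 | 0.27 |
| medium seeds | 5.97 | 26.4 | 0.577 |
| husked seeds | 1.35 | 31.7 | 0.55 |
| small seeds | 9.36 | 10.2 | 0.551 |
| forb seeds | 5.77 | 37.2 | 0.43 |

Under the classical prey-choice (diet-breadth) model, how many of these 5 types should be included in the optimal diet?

Profitabilities (E/h, J/s): large seeds 1.68, small seeds 0.918, medium seeds 0.226, forb seeds 0.155, husked seeds 0.0426. Add prey in this order while the next type's profitability exceeds the intake rate on those already taken.
Rate on top 1: 0.773. small seeds: 0.918 > 0.773 → include.
Rate on top 2: 0.8819. medium seeds: 0.226 < 0.8819 → exclude; stop.
Optimal diet: large seeds, small seeds — 2 of 5 types.

2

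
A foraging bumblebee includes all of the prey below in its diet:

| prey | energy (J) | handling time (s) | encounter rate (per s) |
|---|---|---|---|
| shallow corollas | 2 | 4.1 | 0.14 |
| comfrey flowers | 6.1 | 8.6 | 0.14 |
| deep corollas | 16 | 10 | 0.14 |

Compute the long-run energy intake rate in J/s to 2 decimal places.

Energy encountered per unit search time: 0.14×2 + 0.14×6.1 + 0.14×16 = 3.374 J/s.
Handling time per unit search time: 0.14×4.1 + 0.14×8.6 + 0.14×10 = 3.178.
Rate = 3.374/(1 + 3.178) = 0.8076 J/s.

0.81 J/s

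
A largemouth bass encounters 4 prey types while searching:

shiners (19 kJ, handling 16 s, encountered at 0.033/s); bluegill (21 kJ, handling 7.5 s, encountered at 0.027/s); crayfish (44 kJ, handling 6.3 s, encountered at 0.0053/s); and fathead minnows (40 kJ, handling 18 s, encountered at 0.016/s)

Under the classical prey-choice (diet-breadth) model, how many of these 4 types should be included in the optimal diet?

E/h in descending order: crayfish 6.98, bluegill 2.8, fathead minnows 2.22, shiners 1.19 kJ/s. The optimal diet is the largest prefix of this list for which every included type satisfies E_i/h_i > R on the types above it.
Rate on top 1: 0.2257. bluegill: 2.8 > 0.2257 → include.
Rate on top 2: 0.6475. fathead minnows: 2.22 > 0.6475 → include.
Rate on top 3: 0.9451. shiners: 1.19 > 0.9451 → include.
Optimal diet: crayfish, bluegill, fathead minnows, shiners — 4 of 4 types.

4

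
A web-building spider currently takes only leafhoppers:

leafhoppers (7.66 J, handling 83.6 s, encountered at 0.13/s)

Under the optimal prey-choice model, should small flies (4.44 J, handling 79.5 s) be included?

No

Intake rate on the current diet: R = (0.13×7.66) / (1 + 0.13×83.6) = 0.9958/11.87 = 0.08391 J/s.
Profitability of small flies: 4.44/79.5 = 0.05585 J/s.
Since 0.05585 < R, time spent handling small flies is better spent searching.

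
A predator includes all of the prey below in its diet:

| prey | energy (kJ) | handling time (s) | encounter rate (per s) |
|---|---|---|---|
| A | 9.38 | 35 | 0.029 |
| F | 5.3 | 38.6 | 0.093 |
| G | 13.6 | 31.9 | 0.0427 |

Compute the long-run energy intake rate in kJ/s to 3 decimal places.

0.193 kJ/s

R = Σλ_iE_i / (1 + Σλ_ih_i)
Numerator: 0.029×9.38 + 0.093×5.3 + 0.0427×13.6 = 1.346
Denominator: 1 + 0.029×35 + 0.093×38.6 + 0.0427×31.9 = 6.967
R = 1.346/6.967 = 0.1931 kJ/s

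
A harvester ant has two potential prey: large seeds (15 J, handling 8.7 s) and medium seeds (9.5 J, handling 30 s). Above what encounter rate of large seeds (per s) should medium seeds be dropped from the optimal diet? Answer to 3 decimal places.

The zero-one rule: include medium seeds iff E₂/h₂ > λE₁/(1+λh₁). Equality gives the switch point.
λE₁h₂ = E₂ + λE₂h₁ ⇒ λ = E₂/(E₁h₂ − E₂h₁) = 9.5/(450 − 82.65) = 0.02586 per s.

0.026 per s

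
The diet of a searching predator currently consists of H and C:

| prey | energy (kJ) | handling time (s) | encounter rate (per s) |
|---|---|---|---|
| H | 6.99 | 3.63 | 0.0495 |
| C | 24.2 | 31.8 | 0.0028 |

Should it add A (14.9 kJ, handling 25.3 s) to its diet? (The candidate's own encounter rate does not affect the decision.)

On H and C alone, R = ΣλE/(1+Σλh) = 0.4138/1.269 = 0.3261 kJ/s.
A: E/h = 14.9/25.3 = 0.5889 kJ/s.
0.5889 > 0.3261, so adding A raises the average — include it.

Yes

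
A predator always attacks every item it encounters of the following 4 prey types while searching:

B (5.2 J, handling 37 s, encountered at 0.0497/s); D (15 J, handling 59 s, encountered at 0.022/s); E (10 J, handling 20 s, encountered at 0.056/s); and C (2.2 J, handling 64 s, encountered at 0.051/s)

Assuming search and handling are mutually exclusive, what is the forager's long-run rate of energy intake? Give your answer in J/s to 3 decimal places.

0.148 J/s

R = Σλ_iE_i / (1 + Σλ_ih_i)
Numerator: 0.0497×5.2 + 0.022×15 + 0.056×10 + 0.051×2.2 = 1.261
Denominator: 1 + 0.0497×37 + 0.022×59 + 0.056×20 + 0.051×64 = 8.521
R = 1.261/8.521 = 0.1479 J/s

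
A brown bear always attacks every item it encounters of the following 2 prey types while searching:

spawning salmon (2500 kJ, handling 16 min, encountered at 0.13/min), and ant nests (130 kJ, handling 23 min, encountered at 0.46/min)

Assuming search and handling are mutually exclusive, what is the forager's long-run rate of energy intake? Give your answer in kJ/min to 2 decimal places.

28.17 kJ/min

R = (0.13×2500 + 0.46×130) / (1 + 0.13×16 + 0.46×23) = 384.8/13.66 = 28.17 kJ/min.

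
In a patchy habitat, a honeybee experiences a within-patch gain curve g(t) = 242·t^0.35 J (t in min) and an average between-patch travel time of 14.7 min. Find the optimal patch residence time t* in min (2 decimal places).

7.92 min

Maximise g(t)/(T+t): set derivative to zero → g'(t)(T+t) = g(t).
g'(t) = 0.35·242·t^-0.65. Setting 0.35·242·t^-0.65 = 242·t^0.35/(14.7+t) gives 0.35(14.7+t) = t, so 0.65·t = 0.35×14.7.
t* = 0.35×14.7/0.65 = 7.915 min.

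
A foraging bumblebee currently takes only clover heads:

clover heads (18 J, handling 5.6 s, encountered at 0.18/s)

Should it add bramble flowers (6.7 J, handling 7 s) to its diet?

No

Current rate: (0.18×18)/(1 + 0.18×5.6) = 1.614 J/s.
Profitability of bramble flowers: 6.7/7 = 0.9571 J/s.
0.9571 < 1.614, so adding bramble flowers would lower the average — exclude it.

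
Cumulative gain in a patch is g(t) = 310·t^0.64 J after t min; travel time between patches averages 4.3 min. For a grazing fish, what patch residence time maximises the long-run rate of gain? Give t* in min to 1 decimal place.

7.6 min

Optimal t* satisfies g'(t*) = g(t*)/(T + t*).
g'(t) = 0.64·310·t^-0.36. Setting 0.64·310·t^-0.36 = 310·t^0.64/(4.3+t) gives 0.64(4.3+t) = t, so 0.36·t = 0.64×4.3.
t* = 0.64×4.3/0.36 = 7.644 min.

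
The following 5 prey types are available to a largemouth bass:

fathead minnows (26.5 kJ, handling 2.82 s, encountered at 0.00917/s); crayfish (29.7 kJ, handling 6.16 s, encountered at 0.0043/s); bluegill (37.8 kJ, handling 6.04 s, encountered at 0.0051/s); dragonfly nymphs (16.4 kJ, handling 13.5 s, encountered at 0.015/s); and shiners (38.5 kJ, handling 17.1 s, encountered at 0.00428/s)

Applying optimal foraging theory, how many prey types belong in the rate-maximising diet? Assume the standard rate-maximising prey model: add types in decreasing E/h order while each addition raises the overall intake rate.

E/h in descending order: fathead minnows 9.4, bluegill 6.26, crayfish 4.82, shiners 2.25, dragonfly nymphs 1.21 kJ/s. The optimal diet is the largest prefix of this list for which every included type satisfies E_i/h_i > R on the types above it.
Rate on top 1: 0.2369. bluegill: 6.26 > 0.2369 → include.
Rate on top 2: 0.4124. crayfish: 4.82 > 0.4124 → include.
Rate on top 3: 0.5202. shiners: 2.25 > 0.5202 → include.
Rate on top 4: 0.6298. dragonfly nymphs: 1.21 > 0.6298 → include.
Optimal diet: fathead minnows, bluegill, crayfish, shiners, dragonfly nymphs — 5 of 5 types.

5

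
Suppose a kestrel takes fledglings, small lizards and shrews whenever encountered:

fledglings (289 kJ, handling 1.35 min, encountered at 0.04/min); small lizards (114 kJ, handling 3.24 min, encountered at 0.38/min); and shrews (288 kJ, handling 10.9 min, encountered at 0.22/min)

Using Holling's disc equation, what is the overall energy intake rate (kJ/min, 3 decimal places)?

Energy encountered per unit search time: 0.04×289 + 0.38×114 + 0.22×288 = 118.2 kJ/min.
Handling time per unit search time: 0.04×1.35 + 0.38×3.24 + 0.22×10.9 = 3.683.
Rate = 118.2/(1 + 3.683) = 25.25 kJ/min.

25.248 kJ/min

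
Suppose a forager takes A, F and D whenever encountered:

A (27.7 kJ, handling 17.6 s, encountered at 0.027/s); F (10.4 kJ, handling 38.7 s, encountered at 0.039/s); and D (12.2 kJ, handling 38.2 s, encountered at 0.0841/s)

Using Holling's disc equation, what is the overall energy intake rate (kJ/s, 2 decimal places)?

Energy encountered per unit search time: 0.027×27.7 + 0.039×10.4 + 0.0841×12.2 = 2.18 kJ/s.
Handling time per unit search time: 0.027×17.6 + 0.039×38.7 + 0.0841×38.2 = 5.197.
Rate = 2.18/(1 + 5.197) = 0.3517 kJ/s.

0.35 kJ/s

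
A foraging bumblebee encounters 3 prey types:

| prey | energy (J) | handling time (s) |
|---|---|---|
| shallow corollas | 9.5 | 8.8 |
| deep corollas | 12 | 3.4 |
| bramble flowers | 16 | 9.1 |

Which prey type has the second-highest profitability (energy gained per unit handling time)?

bramble flowers

In descending order of E/h:
deep corollas: 12/3.4 = 3.53 J/s
bramble flowers: 16/9.1 = 1.76 J/s
shallow corollas: 9.5/8.8 = 1.08 J/s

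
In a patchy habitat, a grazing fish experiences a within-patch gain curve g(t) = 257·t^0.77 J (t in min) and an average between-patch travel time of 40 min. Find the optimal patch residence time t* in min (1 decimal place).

Maximise g(t)/(T+t): set derivative to zero → g'(t)(T+t) = g(t).
g'(t) = 0.77·257·t^-0.23. Setting 0.77·257·t^-0.23 = 257·t^0.77/(40+t) gives 0.77(40+t) = t, so 0.23·t = 0.77×40.
t* = 0.77×40/0.23 = 133.9 min.

133.9 min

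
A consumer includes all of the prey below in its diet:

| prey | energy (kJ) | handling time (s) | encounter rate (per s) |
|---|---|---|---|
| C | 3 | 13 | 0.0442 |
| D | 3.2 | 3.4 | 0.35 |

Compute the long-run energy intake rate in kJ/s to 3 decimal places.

R = (0.0442×3 + 0.35×3.2) / (1 + 0.0442×13 + 0.35×3.4) = 1.253/2.765 = 0.4531 kJ/s.

0.453 kJ/s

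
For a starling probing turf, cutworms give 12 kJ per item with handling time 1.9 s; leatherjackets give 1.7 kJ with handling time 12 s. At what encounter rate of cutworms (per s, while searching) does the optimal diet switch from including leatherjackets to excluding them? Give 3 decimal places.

0.012 per s

The zero-one rule: include leatherjackets iff E₂/h₂ > λE₁/(1+λh₁). Equality gives the switch point.
λE₁h₂ = E₂ + λE₂h₁ ⇒ λ = E₂/(E₁h₂ − E₂h₁) = 1.7/(144 − 3.23) = 0.01208 per s.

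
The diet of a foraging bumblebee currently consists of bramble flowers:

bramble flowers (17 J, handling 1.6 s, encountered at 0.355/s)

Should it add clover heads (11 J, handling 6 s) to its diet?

Intake rate on the current diet: R = (0.355×17) / (1 + 0.355×1.6) = 6.035/1.568 = 3.849 J/s.
Profitability of clover heads: 11/6 = 1.833 J/s.
1.833 < 3.849, so adding clover heads would lower the average — exclude it.

No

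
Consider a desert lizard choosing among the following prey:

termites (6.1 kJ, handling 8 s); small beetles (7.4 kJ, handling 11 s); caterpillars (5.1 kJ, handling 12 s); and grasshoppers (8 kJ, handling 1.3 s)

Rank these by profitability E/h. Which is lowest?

In descending order of E/h:
grasshoppers: 8/1.3 = 6.15 kJ/s
termites: 6.1/8 = 0.762 kJ/s
small beetles: 7.4/11 = 0.673 kJ/s
caterpillars: 5.1/12 = 0.425 kJ/s

caterpillars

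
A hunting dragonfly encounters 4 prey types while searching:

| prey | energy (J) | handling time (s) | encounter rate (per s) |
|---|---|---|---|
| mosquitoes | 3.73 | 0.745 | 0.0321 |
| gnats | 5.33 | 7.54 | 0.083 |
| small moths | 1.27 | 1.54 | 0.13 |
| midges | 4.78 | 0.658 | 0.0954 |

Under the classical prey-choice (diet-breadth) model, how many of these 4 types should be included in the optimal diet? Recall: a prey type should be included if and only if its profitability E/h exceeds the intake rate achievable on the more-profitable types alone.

4

Profitabilities (E/h, J/s): midges 7.26, mosquitoes 5.01, small moths 0.825, gnats 0.707. Add prey in this order while the next type's profitability exceeds the intake rate on those already taken.
Rate on top 1: 0.4291. mosquitoes: 5.01 > 0.4291 → include.
Rate on top 2: 0.5298. small moths: 0.825 > 0.5298 → include.
Rate on top 3: 0.5757. gnats: 0.707 > 0.5757 → include.
Optimal diet: midges, mosquitoes, small moths, gnats — 4 of 4 types.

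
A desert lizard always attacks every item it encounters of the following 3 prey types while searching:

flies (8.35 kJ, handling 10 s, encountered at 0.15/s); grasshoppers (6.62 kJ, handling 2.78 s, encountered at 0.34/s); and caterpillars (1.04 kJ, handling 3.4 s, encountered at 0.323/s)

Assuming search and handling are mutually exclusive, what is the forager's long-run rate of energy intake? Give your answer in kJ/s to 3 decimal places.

R = Σλ_iE_i / (1 + Σλ_ih_i)
Numerator: 0.15×8.35 + 0.34×6.62 + 0.323×1.04 = 3.839
Denominator: 1 + 0.15×10 + 0.34×2.78 + 0.323×3.4 = 4.543
R = 3.839/4.543 = 0.845 kJ/s

0.845 kJ/s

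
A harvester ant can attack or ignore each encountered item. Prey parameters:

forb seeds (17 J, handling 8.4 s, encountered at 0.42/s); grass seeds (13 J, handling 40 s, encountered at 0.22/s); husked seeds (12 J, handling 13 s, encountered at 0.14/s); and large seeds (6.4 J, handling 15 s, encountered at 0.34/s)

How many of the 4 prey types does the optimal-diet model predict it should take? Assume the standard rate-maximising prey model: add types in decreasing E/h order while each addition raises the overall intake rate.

Profitabilities (E/h, J/s): forb seeds 2.02, husked seeds 0.923, large seeds 0.427, grass seeds 0.325. Add prey in this order while the next type's profitability exceeds the intake rate on those already taken.
Rate on top 1: 1.577. husked seeds: 0.923 < 1.577 → exclude; stop.
Optimal diet: forb seeds — 1 of 4 types.

1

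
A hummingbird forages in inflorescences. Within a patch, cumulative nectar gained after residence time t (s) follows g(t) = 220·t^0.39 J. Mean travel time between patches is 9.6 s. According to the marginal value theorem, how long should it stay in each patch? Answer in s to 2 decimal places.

6.14 s

By the marginal value theorem, leave when the instantaneous gain rate g'(t) equals the habitat-wide average g(t)/(T + t).
g'(t) = 0.39·220·t^-0.61. Setting 0.39·220·t^-0.61 = 220·t^0.39/(9.6+t) gives 0.39(9.6+t) = t, so 0.61·t = 0.39×9.6.
t* = 0.39×9.6/0.61 = 6.138 s.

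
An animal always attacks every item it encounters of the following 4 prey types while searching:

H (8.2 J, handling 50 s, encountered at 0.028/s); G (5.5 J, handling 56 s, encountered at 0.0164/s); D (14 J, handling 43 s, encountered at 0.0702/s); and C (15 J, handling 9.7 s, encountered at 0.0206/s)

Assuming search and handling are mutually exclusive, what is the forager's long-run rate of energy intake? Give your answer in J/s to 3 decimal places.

0.247 J/s

Energy encountered per unit search time: 0.028×8.2 + 0.0164×5.5 + 0.0702×14 + 0.0206×15 = 1.612 J/s.
Handling time per unit search time: 0.028×50 + 0.0164×56 + 0.0702×43 + 0.0206×9.7 = 5.537.
Rate = 1.612/(1 + 5.537) = 0.2465 J/s.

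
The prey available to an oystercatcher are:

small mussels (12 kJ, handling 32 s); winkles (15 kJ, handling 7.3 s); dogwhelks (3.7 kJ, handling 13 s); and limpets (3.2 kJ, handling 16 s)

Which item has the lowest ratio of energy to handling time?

Profitability E/h (kJ/s): small mussels = 12/32 = 0.375, winkles = 15/7.3 = 2.05, dogwhelks = 3.7/13 = 0.285, limpets = 3.2/16 = 0.2.
Ranked: winkles > small mussels > dogwhelks > limpets.

limpets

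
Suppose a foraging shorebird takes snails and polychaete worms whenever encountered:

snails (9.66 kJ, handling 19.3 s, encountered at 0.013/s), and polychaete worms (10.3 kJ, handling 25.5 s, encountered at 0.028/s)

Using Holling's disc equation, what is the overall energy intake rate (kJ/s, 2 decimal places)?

R = (0.013×9.66 + 0.028×10.3) / (1 + 0.013×19.3 + 0.028×25.5) = 0.414/1.965 = 0.2107 kJ/s.

0.21 kJ/s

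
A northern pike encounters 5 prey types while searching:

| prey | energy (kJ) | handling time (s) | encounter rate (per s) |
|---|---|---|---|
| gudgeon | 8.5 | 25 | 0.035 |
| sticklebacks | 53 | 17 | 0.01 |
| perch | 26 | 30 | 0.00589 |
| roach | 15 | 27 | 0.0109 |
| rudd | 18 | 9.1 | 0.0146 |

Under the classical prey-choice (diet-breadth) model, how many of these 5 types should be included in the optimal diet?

3

E/h in descending order: sticklebacks 3.12, rudd 1.98, perch 0.867, roach 0.556, gudgeon 0.34 kJ/s. The optimal diet is the largest prefix of this list for which every included type satisfies E_i/h_i > R on the types above it.
Rate on top 1: 0.453. rudd: 1.98 > 0.453 → include.
Rate on top 2: 0.6085. perch: 0.867 > 0.6085 → include.
Rate on top 3: 0.6393. roach: 0.556 < 0.6393 → exclude; stop.
Optimal diet: sticklebacks, rudd, perch — 3 of 5 types.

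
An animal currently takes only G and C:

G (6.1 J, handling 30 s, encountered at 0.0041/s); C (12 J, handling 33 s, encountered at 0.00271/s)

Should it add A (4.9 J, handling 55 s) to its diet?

Yes

On G and C alone, R = ΣλE/(1+Σλh) = 0.05753/1.212 = 0.04745 J/s.
A: E/h = 4.9/55 = 0.08909 J/s.
Since 0.08909 > R, including A increases the long-run rate.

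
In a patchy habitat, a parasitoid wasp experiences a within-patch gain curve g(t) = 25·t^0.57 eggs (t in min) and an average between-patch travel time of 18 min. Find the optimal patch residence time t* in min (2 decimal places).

23.86 min

By the marginal value theorem, leave when the instantaneous gain rate g'(t) equals the habitat-wide average g(t)/(T + t).
g'(t) = 0.57·25·t^-0.43. Setting 0.57·25·t^-0.43 = 25·t^0.57/(18+t) gives 0.57(18+t) = t, so 0.43·t = 0.57×18.
t* = 0.57×18/0.43 = 23.86 min.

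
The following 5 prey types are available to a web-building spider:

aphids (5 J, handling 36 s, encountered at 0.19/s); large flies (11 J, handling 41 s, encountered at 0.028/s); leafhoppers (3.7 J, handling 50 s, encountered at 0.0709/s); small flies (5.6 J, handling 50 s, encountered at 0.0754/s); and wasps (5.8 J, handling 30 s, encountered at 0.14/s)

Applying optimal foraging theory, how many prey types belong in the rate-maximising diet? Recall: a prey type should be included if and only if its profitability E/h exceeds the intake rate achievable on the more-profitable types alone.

2

E/h in descending order: large flies 0.268, wasps 0.193, aphids 0.139, small flies 0.112, leafhoppers 0.074 J/s. The optimal diet is the largest prefix of this list for which every included type satisfies E_i/h_i > R on the types above it.
Rate on top 1: 0.1434. wasps: 0.193 > 0.1434 → include.
Rate on top 2: 0.1764. aphids: 0.139 < 0.1764 → exclude; stop.
Optimal diet: large flies, wasps — 2 of 5 types.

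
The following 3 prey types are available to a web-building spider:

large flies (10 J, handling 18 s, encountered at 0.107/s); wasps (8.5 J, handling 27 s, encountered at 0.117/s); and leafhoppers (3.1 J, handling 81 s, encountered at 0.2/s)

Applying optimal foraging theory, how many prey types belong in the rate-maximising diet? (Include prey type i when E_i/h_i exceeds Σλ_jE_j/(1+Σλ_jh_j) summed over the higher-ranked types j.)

Rank by E/h (J/s): large flies 0.556, wasps 0.315, leafhoppers 0.0383. Include each in turn until the next type's E/h falls below the running intake rate.
Rate on top 1: 0.3657. wasps: 0.315 < 0.3657 → exclude; stop.
Optimal diet: large flies — 1 of 3 types.

1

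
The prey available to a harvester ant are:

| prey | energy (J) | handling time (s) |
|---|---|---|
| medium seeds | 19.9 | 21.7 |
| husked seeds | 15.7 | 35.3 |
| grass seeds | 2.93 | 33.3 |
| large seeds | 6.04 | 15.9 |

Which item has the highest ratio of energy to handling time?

Profitability E/h (J/s): medium seeds = 19.9/21.7 = 0.917, husked seeds = 15.7/35.3 = 0.445, grass seeds = 2.93/33.3 = 0.088, large seeds = 6.04/15.9 = 0.38.
Ranked: medium seeds > husked seeds > large seeds > grass seeds.

medium seeds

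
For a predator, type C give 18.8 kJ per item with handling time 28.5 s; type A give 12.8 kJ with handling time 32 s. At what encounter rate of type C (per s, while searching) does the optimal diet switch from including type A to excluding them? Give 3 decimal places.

Drop type A once their profitability E₂/h₂ falls below the rate achievable on type C alone: E₂/h₂ = λE₁/(1 + λh₁).
Solve for λ: λE₁h₂ = E₂(1 + λh₁) → λ(E₁h₂ − E₂h₁) = E₂ → λ = E₂/(E₁h₂ − E₂h₁).
λ = 12.8/(18.8×32 − 12.8×28.5) = 12.8/236.8 = 0.05405 per s.

0.054 per s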